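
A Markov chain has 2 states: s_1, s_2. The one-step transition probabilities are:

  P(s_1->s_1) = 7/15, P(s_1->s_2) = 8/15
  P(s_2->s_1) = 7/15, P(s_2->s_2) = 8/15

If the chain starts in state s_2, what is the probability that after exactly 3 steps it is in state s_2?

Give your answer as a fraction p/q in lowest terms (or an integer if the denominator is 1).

Computing P^3 by repeated multiplication:
P^1 =
  s_1: [7/15, 8/15]
  s_2: [7/15, 8/15]
P^2 =
  s_1: [7/15, 8/15]
  s_2: [7/15, 8/15]
P^3 =
  s_1: [7/15, 8/15]
  s_2: [7/15, 8/15]

(P^3)[s_2 -> s_2] = 8/15

Answer: 8/15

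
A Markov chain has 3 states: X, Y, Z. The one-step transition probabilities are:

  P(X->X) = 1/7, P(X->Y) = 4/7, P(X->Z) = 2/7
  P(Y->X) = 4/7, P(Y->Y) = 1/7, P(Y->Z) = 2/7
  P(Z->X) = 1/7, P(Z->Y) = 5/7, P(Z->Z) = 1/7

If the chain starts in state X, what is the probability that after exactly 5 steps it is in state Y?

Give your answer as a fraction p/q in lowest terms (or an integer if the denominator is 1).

Computing P^5 by repeated multiplication:
P^1 =
  X: [1/7, 4/7, 2/7]
  Y: [4/7, 1/7, 2/7]
  Z: [1/7, 5/7, 1/7]
P^2 =
  X: [19/49, 18/49, 12/49]
  Y: [10/49, 27/49, 12/49]
  Z: [22/49, 2/7, 13/49]
P^3 =
  X: [103/343, 22/49, 86/343]
  Y: [130/343, 127/343, 86/343]
  Z: [13/49, 167/343, 85/343]
P^4 =
  X: [115/343, 996/2401, 600/2401]
  Y: [724/2401, 1077/2401, 600/2401]
  Z: [844/2401, 956/2401, 601/2401]
P^5 =
  X: [5389/16807, 7216/16807, 4202/16807]
  Y: [5632/16807, 6973/16807, 4202/16807]
  Z: [5269/16807, 7337/16807, 4201/16807]

(P^5)[X -> Y] = 7216/16807

Answer: 7216/16807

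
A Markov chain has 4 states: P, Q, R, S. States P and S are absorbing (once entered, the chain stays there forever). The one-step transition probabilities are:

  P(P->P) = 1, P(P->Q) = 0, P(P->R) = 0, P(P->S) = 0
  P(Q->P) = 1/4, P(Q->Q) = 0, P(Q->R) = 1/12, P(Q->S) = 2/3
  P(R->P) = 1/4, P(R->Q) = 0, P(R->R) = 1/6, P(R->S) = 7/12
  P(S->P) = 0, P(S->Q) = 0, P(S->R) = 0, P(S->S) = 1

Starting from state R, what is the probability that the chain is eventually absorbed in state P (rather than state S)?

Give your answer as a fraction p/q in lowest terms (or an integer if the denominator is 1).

Answer: 3/10

Derivation:
Let a_i = P(absorbed in P | start in state i).
Boundary conditions: a_P = 1, a_S = 0.
For each transient state i, a_i = sum_j P(i->j) * a_j:
  a_Q = 1/4*a_P + 0*a_Q + 1/12*a_R + 2/3*a_S
  a_R = 1/4*a_P + 0*a_Q + 1/6*a_R + 7/12*a_S

Substituting a_P = 1 and a_S = 0, rearrange to (I - Q) a = r where r[i] = P(i -> P):
  [1, -1/12] . (a_Q, a_R) = 1/4
  [0, 5/6] . (a_Q, a_R) = 1/4

Solving yields:
  a_Q = 11/40
  a_R = 3/10

Starting state is R, so the absorption probability is a_R = 3/10.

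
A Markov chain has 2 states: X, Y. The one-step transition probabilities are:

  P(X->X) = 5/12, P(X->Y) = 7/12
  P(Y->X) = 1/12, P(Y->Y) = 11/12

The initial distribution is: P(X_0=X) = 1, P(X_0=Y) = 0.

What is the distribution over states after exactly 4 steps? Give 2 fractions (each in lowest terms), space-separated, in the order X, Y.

Propagating the distribution step by step (d_{t+1} = d_t * P):
d_0 = (X=1, Y=0)
  d_1[X] = 1*5/12 + 0*1/12 = 5/12
  d_1[Y] = 1*7/12 + 0*11/12 = 7/12
d_1 = (X=5/12, Y=7/12)
  d_2[X] = 5/12*5/12 + 7/12*1/12 = 2/9
  d_2[Y] = 5/12*7/12 + 7/12*11/12 = 7/9
d_2 = (X=2/9, Y=7/9)
  d_3[X] = 2/9*5/12 + 7/9*1/12 = 17/108
  d_3[Y] = 2/9*7/12 + 7/9*11/12 = 91/108
d_3 = (X=17/108, Y=91/108)
  d_4[X] = 17/108*5/12 + 91/108*1/12 = 11/81
  d_4[Y] = 17/108*7/12 + 91/108*11/12 = 70/81
d_4 = (X=11/81, Y=70/81)

Answer: 11/81 70/81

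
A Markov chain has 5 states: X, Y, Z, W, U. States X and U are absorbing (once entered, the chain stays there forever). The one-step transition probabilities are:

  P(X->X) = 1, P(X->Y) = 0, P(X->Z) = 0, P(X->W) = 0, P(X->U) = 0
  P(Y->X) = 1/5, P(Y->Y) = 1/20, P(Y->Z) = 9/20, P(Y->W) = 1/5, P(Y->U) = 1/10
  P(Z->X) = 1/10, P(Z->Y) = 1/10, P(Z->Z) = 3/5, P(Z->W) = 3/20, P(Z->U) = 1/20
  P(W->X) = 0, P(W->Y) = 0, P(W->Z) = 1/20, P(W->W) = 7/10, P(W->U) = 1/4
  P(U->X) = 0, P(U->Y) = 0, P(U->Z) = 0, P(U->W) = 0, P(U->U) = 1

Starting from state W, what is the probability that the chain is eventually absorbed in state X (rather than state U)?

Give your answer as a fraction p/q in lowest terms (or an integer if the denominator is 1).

Answer: 46/739

Derivation:
Let a_i = P(absorbed in X | start in state i).
Boundary conditions: a_X = 1, a_U = 0.
For each transient state i, a_i = sum_j P(i->j) * a_j:
  a_Y = 1/5*a_X + 1/20*a_Y + 9/20*a_Z + 1/5*a_W + 1/10*a_U
  a_Z = 1/10*a_X + 1/10*a_Y + 3/5*a_Z + 3/20*a_W + 1/20*a_U
  a_W = 0*a_X + 0*a_Y + 1/20*a_Z + 7/10*a_W + 1/4*a_U

Substituting a_X = 1 and a_U = 0, rearrange to (I - Q) a = r where r[i] = P(i -> X):
  [19/20, -9/20, -1/5] . (a_Y, a_Z, a_W) = 1/5
  [-1/10, 2/5, -3/20] . (a_Y, a_Z, a_W) = 1/10
  [0, -1/20, 3/10] . (a_Y, a_Z, a_W) = 0

Solving yields:
  a_Y = 296/739
  a_Z = 276/739
  a_W = 46/739

Starting state is W, so the absorption probability is a_W = 46/739.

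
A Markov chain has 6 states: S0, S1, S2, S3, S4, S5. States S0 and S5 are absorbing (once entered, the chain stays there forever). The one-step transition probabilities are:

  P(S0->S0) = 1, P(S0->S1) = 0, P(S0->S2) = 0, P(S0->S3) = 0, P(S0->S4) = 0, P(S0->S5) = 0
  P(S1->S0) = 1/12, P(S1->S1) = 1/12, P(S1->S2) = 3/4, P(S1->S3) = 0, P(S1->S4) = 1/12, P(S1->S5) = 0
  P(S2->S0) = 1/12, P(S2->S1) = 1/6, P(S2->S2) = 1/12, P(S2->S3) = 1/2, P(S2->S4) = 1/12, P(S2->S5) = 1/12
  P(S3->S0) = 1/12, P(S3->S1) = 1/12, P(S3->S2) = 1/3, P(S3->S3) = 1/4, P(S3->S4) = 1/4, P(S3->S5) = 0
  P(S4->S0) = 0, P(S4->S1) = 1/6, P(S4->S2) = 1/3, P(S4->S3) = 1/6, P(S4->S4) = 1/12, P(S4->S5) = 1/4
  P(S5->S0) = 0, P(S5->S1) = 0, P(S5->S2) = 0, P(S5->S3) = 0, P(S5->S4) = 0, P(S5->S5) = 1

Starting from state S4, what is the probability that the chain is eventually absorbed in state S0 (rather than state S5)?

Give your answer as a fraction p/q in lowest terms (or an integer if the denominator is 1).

Let a_i = P(absorbed in S0 | start in state i).
Boundary conditions: a_S0 = 1, a_S5 = 0.
For each transient state i, a_i = sum_j P(i->j) * a_j:
  a_S1 = 1/12*a_S0 + 1/12*a_S1 + 3/4*a_S2 + 0*a_S3 + 1/12*a_S4 + 0*a_S5
  a_S2 = 1/12*a_S0 + 1/6*a_S1 + 1/12*a_S2 + 1/2*a_S3 + 1/12*a_S4 + 1/12*a_S5
  a_S3 = 1/12*a_S0 + 1/12*a_S1 + 1/3*a_S2 + 1/4*a_S3 + 1/4*a_S4 + 0*a_S5
  a_S4 = 0*a_S0 + 1/6*a_S1 + 1/3*a_S2 + 1/6*a_S3 + 1/12*a_S4 + 1/4*a_S5

Substituting a_S0 = 1 and a_S5 = 0, rearrange to (I - Q) a = r where r[i] = P(i -> S0):
  [11/12, -3/4, 0, -1/12] . (a_S1, a_S2, a_S3, a_S4) = 1/12
  [-1/6, 11/12, -1/2, -1/12] . (a_S1, a_S2, a_S3, a_S4) = 1/12
  [-1/12, -1/3, 3/4, -1/4] . (a_S1, a_S2, a_S3, a_S4) = 1/12
  [-1/6, -1/3, -1/6, 11/12] . (a_S1, a_S2, a_S3, a_S4) = 0

Solving yields:
  a_S1 = 2182/4017
  a_S2 = 2051/4017
  a_S3 = 703/1339
  a_S4 = 1526/4017

Starting state is S4, so the absorption probability is a_S4 = 1526/4017.

Answer: 1526/4017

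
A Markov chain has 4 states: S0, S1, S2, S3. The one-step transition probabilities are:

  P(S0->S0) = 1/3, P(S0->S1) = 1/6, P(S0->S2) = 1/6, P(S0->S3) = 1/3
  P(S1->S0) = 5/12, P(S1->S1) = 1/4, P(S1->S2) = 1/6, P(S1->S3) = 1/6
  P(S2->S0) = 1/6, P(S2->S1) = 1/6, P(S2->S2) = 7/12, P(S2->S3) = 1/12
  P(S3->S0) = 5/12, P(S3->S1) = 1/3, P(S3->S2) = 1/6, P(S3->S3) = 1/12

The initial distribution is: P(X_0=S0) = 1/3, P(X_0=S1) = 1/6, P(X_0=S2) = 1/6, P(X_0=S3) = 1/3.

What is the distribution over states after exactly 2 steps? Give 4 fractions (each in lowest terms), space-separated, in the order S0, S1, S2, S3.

Answer: 71/216 187/864 229/864 41/216

Derivation:
Propagating the distribution step by step (d_{t+1} = d_t * P):
d_0 = (S0=1/3, S1=1/6, S2=1/6, S3=1/3)
  d_1[S0] = 1/3*1/3 + 1/6*5/12 + 1/6*1/6 + 1/3*5/12 = 25/72
  d_1[S1] = 1/3*1/6 + 1/6*1/4 + 1/6*1/6 + 1/3*1/3 = 17/72
  d_1[S2] = 1/3*1/6 + 1/6*1/6 + 1/6*7/12 + 1/3*1/6 = 17/72
  d_1[S3] = 1/3*1/3 + 1/6*1/6 + 1/6*1/12 + 1/3*1/12 = 13/72
d_1 = (S0=25/72, S1=17/72, S2=17/72, S3=13/72)
  d_2[S0] = 25/72*1/3 + 17/72*5/12 + 17/72*1/6 + 13/72*5/12 = 71/216
  d_2[S1] = 25/72*1/6 + 17/72*1/4 + 17/72*1/6 + 13/72*1/3 = 187/864
  d_2[S2] = 25/72*1/6 + 17/72*1/6 + 17/72*7/12 + 13/72*1/6 = 229/864
  d_2[S3] = 25/72*1/3 + 17/72*1/6 + 17/72*1/12 + 13/72*1/12 = 41/216
d_2 = (S0=71/216, S1=187/864, S2=229/864, S3=41/216)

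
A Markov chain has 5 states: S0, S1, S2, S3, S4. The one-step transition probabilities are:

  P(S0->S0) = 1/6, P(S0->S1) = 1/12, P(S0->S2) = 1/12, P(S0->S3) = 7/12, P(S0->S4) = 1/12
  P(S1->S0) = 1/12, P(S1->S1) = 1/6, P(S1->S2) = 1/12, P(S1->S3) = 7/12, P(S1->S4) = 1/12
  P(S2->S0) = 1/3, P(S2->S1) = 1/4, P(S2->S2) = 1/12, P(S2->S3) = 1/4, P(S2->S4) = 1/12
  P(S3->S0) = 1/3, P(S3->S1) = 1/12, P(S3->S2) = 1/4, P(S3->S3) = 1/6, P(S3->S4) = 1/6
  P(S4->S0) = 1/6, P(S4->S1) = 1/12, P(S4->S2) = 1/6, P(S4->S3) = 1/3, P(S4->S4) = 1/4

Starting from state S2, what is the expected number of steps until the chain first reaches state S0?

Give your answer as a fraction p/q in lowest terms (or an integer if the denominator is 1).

Answer: 4236/1145

Derivation:
Let h_i = expected steps to first reach S0 from state i.
Boundary: h_S0 = 0.
First-step equations for the other states:
  h_S1 = 1 + 1/12*h_S0 + 1/6*h_S1 + 1/12*h_S2 + 7/12*h_S3 + 1/12*h_S4
  h_S2 = 1 + 1/3*h_S0 + 1/4*h_S1 + 1/12*h_S2 + 1/4*h_S3 + 1/12*h_S4
  h_S3 = 1 + 1/3*h_S0 + 1/12*h_S1 + 1/4*h_S2 + 1/6*h_S3 + 1/6*h_S4
  h_S4 = 1 + 1/6*h_S0 + 1/12*h_S1 + 1/6*h_S2 + 1/3*h_S3 + 1/4*h_S4

Substituting h_S0 = 0 and rearranging gives the linear system (I - Q) h = 1:
  [5/6, -1/12, -7/12, -1/12] . (h_S1, h_S2, h_S3, h_S4) = 1
  [-1/4, 11/12, -1/4, -1/12] . (h_S1, h_S2, h_S3, h_S4) = 1
  [-1/12, -1/4, 5/6, -1/6] . (h_S1, h_S2, h_S3, h_S4) = 1
  [-1/12, -1/6, -1/3, 3/4] . (h_S1, h_S2, h_S3, h_S4) = 1

Solving yields:
  h_S1 = 5184/1145
  h_S2 = 4236/1145
  h_S3 = 828/229
  h_S4 = 4884/1145

Starting state is S2, so the expected hitting time is h_S2 = 4236/1145.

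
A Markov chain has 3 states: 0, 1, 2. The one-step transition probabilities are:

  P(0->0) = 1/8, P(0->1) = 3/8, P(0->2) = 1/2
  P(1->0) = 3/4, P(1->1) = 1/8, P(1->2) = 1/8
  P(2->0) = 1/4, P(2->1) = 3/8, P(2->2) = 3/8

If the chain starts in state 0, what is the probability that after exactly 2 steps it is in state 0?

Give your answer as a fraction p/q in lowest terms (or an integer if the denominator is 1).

Computing P^2 by repeated multiplication:
P^1 =
  0: [1/8, 3/8, 1/2]
  1: [3/4, 1/8, 1/8]
  2: [1/4, 3/8, 3/8]
P^2 =
  0: [27/64, 9/32, 19/64]
  1: [7/32, 11/32, 7/16]
  2: [13/32, 9/32, 5/16]

(P^2)[0 -> 0] = 27/64

Answer: 27/64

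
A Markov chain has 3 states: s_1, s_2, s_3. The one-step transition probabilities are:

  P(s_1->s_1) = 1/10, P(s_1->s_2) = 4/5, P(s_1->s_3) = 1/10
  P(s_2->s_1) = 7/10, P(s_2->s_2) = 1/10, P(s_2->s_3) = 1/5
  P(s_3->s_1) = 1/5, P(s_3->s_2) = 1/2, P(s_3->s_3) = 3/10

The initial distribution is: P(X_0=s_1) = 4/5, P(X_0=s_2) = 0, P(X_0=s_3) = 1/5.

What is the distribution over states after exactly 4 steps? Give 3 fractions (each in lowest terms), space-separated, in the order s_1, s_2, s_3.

Propagating the distribution step by step (d_{t+1} = d_t * P):
d_0 = (s_1=4/5, s_2=0, s_3=1/5)
  d_1[s_1] = 4/5*1/10 + 0*7/10 + 1/5*1/5 = 3/25
  d_1[s_2] = 4/5*4/5 + 0*1/10 + 1/5*1/2 = 37/50
  d_1[s_3] = 4/5*1/10 + 0*1/5 + 1/5*3/10 = 7/50
d_1 = (s_1=3/25, s_2=37/50, s_3=7/50)
  d_2[s_1] = 3/25*1/10 + 37/50*7/10 + 7/50*1/5 = 279/500
  d_2[s_2] = 3/25*4/5 + 37/50*1/10 + 7/50*1/2 = 6/25
  d_2[s_3] = 3/25*1/10 + 37/50*1/5 + 7/50*3/10 = 101/500
d_2 = (s_1=279/500, s_2=6/25, s_3=101/500)
  d_3[s_1] = 279/500*1/10 + 6/25*7/10 + 101/500*1/5 = 1321/5000
  d_3[s_2] = 279/500*4/5 + 6/25*1/10 + 101/500*1/2 = 2857/5000
  d_3[s_3] = 279/500*1/10 + 6/25*1/5 + 101/500*3/10 = 411/2500
d_3 = (s_1=1321/5000, s_2=2857/5000, s_3=411/2500)
  d_4[s_1] = 1321/5000*1/10 + 2857/5000*7/10 + 411/2500*1/5 = 5741/12500
  d_4[s_2] = 1321/5000*4/5 + 2857/5000*1/10 + 411/2500*1/2 = 3507/10000
  d_4[s_3] = 1321/5000*1/10 + 2857/5000*1/5 + 411/2500*3/10 = 9501/50000
d_4 = (s_1=5741/12500, s_2=3507/10000, s_3=9501/50000)

Answer: 5741/12500 3507/10000 9501/50000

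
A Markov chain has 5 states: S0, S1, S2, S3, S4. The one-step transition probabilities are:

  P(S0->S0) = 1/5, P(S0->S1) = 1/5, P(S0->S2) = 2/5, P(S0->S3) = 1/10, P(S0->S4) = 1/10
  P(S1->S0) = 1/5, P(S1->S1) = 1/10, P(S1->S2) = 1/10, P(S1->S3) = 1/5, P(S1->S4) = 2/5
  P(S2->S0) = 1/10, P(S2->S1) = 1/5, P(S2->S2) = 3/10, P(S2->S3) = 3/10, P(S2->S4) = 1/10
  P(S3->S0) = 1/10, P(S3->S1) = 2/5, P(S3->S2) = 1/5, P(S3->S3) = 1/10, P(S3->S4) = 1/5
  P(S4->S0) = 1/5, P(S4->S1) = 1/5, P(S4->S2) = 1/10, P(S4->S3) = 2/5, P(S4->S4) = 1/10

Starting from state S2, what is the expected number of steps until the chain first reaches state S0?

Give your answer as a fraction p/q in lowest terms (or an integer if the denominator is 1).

Let h_i = expected steps to first reach S0 from state i.
Boundary: h_S0 = 0.
First-step equations for the other states:
  h_S1 = 1 + 1/5*h_S0 + 1/10*h_S1 + 1/10*h_S2 + 1/5*h_S3 + 2/5*h_S4
  h_S2 = 1 + 1/10*h_S0 + 1/5*h_S1 + 3/10*h_S2 + 3/10*h_S3 + 1/10*h_S4
  h_S3 = 1 + 1/10*h_S0 + 2/5*h_S1 + 1/5*h_S2 + 1/10*h_S3 + 1/5*h_S4
  h_S4 = 1 + 1/5*h_S0 + 1/5*h_S1 + 1/10*h_S2 + 2/5*h_S3 + 1/10*h_S4

Substituting h_S0 = 0 and rearranging gives the linear system (I - Q) h = 1:
  [9/10, -1/10, -1/5, -2/5] . (h_S1, h_S2, h_S3, h_S4) = 1
  [-1/5, 7/10, -3/10, -1/10] . (h_S1, h_S2, h_S3, h_S4) = 1
  [-2/5, -1/5, 9/10, -1/5] . (h_S1, h_S2, h_S3, h_S4) = 1
  [-1/5, -1/10, -2/5, 9/10] . (h_S1, h_S2, h_S3, h_S4) = 1

Solving yields:
  h_S1 = 5845/939
  h_S2 = 2205/313
  h_S3 = 6430/939
  h_S4 = 5935/939

Starting state is S2, so the expected hitting time is h_S2 = 2205/313.

Answer: 2205/313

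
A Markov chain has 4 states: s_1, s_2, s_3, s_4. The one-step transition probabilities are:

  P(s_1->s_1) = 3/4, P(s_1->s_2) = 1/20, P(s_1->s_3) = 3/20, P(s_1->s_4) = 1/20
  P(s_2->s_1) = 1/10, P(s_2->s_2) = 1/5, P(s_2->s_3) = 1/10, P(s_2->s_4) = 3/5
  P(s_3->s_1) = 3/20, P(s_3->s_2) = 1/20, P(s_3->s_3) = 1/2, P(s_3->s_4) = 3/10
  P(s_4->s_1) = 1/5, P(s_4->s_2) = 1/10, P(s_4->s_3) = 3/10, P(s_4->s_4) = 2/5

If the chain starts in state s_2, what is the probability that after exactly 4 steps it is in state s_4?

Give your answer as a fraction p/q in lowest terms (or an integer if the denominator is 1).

Answer: 4509/16000

Derivation:
Computing P^4 by repeated multiplication:
P^1 =
  s_1: [3/4, 1/20, 3/20, 1/20]
  s_2: [1/10, 1/5, 1/10, 3/5]
  s_3: [3/20, 1/20, 1/2, 3/10]
  s_4: [1/5, 1/10, 3/10, 2/5]
P^2 =
  s_1: [3/5, 3/50, 83/400, 53/400]
  s_2: [23/100, 11/100, 53/200, 79/200]
  s_3: [101/400, 29/400, 147/400, 123/400]
  s_4: [57/200, 17/200, 31/100, 8/25]
P^3 =
  s_1: [4109/8000, 21/320, 479/2000, 29/160]
  s_2: [1209/4000, 69/800, 593/2000, 63/200]
  s_3: [1253/4000, 61/800, 2569/8000, 463/1600]
  s_4: [1331/4000, 63/800, 1209/4000, 229/800]
P^4 =
  s_1: [74233/160000, 441/6400, 41237/160000, 6701/32000]
  s_2: [27423/80000, 1259/16000, 23737/80000, 4509/16000]
  s_3: [55777/160000, 2429/32000, 24159/80000, 547/2000]
  s_4: [14401/40000, 609/8000, 23583/80000, 861/3200]

(P^4)[s_2 -> s_4] = 4509/16000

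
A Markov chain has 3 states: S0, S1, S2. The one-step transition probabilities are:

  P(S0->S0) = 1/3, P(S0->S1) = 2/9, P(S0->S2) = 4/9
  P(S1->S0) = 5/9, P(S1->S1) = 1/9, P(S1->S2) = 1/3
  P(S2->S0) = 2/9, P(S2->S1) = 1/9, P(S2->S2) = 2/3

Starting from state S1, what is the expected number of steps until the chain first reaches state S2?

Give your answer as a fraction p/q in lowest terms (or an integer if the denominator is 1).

Let h_i = expected steps to first reach S2 from state i.
Boundary: h_S2 = 0.
First-step equations for the other states:
  h_S0 = 1 + 1/3*h_S0 + 2/9*h_S1 + 4/9*h_S2
  h_S1 = 1 + 5/9*h_S0 + 1/9*h_S1 + 1/3*h_S2

Substituting h_S2 = 0 and rearranging gives the linear system (I - Q) h = 1:
  [2/3, -2/9] . (h_S0, h_S1) = 1
  [-5/9, 8/9] . (h_S0, h_S1) = 1

Solving yields:
  h_S0 = 45/19
  h_S1 = 99/38

Starting state is S1, so the expected hitting time is h_S1 = 99/38.

Answer: 99/38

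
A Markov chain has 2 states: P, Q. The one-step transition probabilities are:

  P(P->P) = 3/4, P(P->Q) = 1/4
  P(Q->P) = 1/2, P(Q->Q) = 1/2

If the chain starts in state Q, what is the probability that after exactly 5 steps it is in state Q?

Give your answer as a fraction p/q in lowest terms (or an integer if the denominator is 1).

Computing P^5 by repeated multiplication:
P^1 =
  P: [3/4, 1/4]
  Q: [1/2, 1/2]
P^2 =
  P: [11/16, 5/16]
  Q: [5/8, 3/8]
P^3 =
  P: [43/64, 21/64]
  Q: [21/32, 11/32]
P^4 =
  P: [171/256, 85/256]
  Q: [85/128, 43/128]
P^5 =
  P: [683/1024, 341/1024]
  Q: [341/512, 171/512]

(P^5)[Q -> Q] = 171/512

Answer: 171/512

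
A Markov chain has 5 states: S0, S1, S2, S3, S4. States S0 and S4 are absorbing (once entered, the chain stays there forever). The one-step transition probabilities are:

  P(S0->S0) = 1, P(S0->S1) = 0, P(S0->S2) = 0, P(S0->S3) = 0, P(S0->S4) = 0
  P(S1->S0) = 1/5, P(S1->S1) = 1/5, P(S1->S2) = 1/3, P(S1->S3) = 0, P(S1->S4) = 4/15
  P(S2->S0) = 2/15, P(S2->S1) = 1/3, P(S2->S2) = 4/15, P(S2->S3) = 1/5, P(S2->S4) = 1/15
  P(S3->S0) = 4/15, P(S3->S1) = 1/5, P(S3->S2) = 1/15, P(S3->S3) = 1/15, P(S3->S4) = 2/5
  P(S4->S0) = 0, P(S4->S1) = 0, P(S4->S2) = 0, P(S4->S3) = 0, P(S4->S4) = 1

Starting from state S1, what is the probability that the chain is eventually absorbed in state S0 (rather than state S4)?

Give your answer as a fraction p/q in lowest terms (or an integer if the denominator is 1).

Answer: 653/1417

Derivation:
Let a_i = P(absorbed in S0 | start in state i).
Boundary conditions: a_S0 = 1, a_S4 = 0.
For each transient state i, a_i = sum_j P(i->j) * a_j:
  a_S1 = 1/5*a_S0 + 1/5*a_S1 + 1/3*a_S2 + 0*a_S3 + 4/15*a_S4
  a_S2 = 2/15*a_S0 + 1/3*a_S1 + 4/15*a_S2 + 1/5*a_S3 + 1/15*a_S4
  a_S3 = 4/15*a_S0 + 1/5*a_S1 + 1/15*a_S2 + 1/15*a_S3 + 2/5*a_S4

Substituting a_S0 = 1 and a_S4 = 0, rearrange to (I - Q) a = r where r[i] = P(i -> S0):
  [4/5, -1/3, 0] . (a_S1, a_S2, a_S3) = 1/5
  [-1/3, 11/15, -1/5] . (a_S1, a_S2, a_S3) = 2/15
  [-1/5, -1/15, 14/15] . (a_S1, a_S2, a_S3) = 4/15

Solving yields:
  a_S1 = 653/1417
  a_S2 = 717/1417
  a_S3 = 596/1417

Starting state is S1, so the absorption probability is a_S1 = 653/1417.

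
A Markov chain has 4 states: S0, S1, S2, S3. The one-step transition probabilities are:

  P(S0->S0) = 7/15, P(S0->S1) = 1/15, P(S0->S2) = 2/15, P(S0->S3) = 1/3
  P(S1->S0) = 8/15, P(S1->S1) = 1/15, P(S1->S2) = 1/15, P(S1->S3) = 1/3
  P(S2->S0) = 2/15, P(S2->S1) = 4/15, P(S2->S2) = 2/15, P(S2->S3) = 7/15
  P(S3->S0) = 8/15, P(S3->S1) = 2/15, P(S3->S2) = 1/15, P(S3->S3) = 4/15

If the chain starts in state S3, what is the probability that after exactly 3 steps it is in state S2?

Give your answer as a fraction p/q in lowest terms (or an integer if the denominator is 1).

Answer: 71/675

Derivation:
Computing P^3 by repeated multiplication:
P^1 =
  S0: [7/15, 1/15, 2/15, 1/3]
  S1: [8/15, 1/15, 1/15, 1/3]
  S2: [2/15, 4/15, 2/15, 7/15]
  S3: [8/15, 2/15, 1/15, 4/15]
P^2 =
  S0: [101/225, 26/225, 8/75, 74/225]
  S1: [106/225, 23/225, 8/75, 8/25]
  S2: [106/225, 28/225, 19/225, 8/25]
  S3: [106/225, 22/225, 8/75, 73/225]
P^3 =
  S0: [311/675, 371/3375, 14/135, 1099/3375]
  S1: [62/135, 41/375, 71/675, 367/1125]
  S2: [316/675, 118/1125, 14/135, 1091/3375]
  S3: [62/135, 74/675, 71/675, 44/135]

(P^3)[S3 -> S2] = 71/675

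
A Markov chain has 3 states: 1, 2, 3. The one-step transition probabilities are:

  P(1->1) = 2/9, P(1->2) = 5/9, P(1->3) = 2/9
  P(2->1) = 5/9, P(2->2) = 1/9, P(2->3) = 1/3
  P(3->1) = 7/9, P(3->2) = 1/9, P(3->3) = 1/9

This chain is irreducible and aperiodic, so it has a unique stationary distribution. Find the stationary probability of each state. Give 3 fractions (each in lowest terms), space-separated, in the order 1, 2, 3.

The stationary distribution satisfies pi = pi * P, i.e.:
  pi_1 = 2/9*pi_1 + 5/9*pi_2 + 7/9*pi_3
  pi_2 = 5/9*pi_1 + 1/9*pi_2 + 1/9*pi_3
  pi_3 = 2/9*pi_1 + 1/3*pi_2 + 1/9*pi_3
with normalization: pi_1 + pi_2 + pi_3 = 1.

Using the first 2 balance equations plus normalization, the linear system A*pi = b is:
  [-7/9, 5/9, 7/9] . pi = 0
  [5/9, -8/9, 1/9] . pi = 0
  [1, 1, 1] . pi = 1

Solving yields:
  pi_1 = 61/134
  pi_2 = 21/67
  pi_3 = 31/134

Verification (pi * P):
  61/134*2/9 + 21/67*5/9 + 31/134*7/9 = 61/134 = pi_1  (ok)
  61/134*5/9 + 21/67*1/9 + 31/134*1/9 = 21/67 = pi_2  (ok)
  61/134*2/9 + 21/67*1/3 + 31/134*1/9 = 31/134 = pi_3  (ok)

Answer: 61/134 21/67 31/134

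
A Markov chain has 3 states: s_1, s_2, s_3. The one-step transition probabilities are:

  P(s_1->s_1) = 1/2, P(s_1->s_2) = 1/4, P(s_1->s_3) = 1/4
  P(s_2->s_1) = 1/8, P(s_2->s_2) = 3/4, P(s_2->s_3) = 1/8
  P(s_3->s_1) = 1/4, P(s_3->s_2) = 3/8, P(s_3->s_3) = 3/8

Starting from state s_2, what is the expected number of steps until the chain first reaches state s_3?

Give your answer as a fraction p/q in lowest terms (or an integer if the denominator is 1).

Answer: 20/3

Derivation:
Let h_i = expected steps to first reach s_3 from state i.
Boundary: h_s_3 = 0.
First-step equations for the other states:
  h_s_1 = 1 + 1/2*h_s_1 + 1/4*h_s_2 + 1/4*h_s_3
  h_s_2 = 1 + 1/8*h_s_1 + 3/4*h_s_2 + 1/8*h_s_3

Substituting h_s_3 = 0 and rearranging gives the linear system (I - Q) h = 1:
  [1/2, -1/4] . (h_s_1, h_s_2) = 1
  [-1/8, 1/4] . (h_s_1, h_s_2) = 1

Solving yields:
  h_s_1 = 16/3
  h_s_2 = 20/3

Starting state is s_2, so the expected hitting time is h_s_2 = 20/3.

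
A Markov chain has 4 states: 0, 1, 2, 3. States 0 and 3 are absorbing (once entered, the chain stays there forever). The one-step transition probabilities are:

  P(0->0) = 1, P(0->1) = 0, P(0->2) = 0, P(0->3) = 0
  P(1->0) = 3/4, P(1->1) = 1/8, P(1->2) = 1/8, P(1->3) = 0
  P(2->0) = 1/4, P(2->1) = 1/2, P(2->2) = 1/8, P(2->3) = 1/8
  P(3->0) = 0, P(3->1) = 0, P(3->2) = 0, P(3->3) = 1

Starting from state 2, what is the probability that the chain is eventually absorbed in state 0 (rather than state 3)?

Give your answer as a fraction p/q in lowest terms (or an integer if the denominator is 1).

Answer: 38/45

Derivation:
Let a_i = P(absorbed in 0 | start in state i).
Boundary conditions: a_0 = 1, a_3 = 0.
For each transient state i, a_i = sum_j P(i->j) * a_j:
  a_1 = 3/4*a_0 + 1/8*a_1 + 1/8*a_2 + 0*a_3
  a_2 = 1/4*a_0 + 1/2*a_1 + 1/8*a_2 + 1/8*a_3

Substituting a_0 = 1 and a_3 = 0, rearrange to (I - Q) a = r where r[i] = P(i -> 0):
  [7/8, -1/8] . (a_1, a_2) = 3/4
  [-1/2, 7/8] . (a_1, a_2) = 1/4

Solving yields:
  a_1 = 44/45
  a_2 = 38/45

Starting state is 2, so the absorption probability is a_2 = 38/45.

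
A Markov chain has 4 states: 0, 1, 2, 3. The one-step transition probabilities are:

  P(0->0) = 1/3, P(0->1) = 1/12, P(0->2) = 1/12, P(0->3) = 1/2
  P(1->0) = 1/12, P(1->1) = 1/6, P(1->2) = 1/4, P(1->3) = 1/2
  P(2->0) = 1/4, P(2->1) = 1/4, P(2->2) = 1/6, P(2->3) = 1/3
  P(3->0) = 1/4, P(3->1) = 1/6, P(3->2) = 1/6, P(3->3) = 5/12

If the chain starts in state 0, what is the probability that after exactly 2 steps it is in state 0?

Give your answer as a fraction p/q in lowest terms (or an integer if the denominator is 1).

Computing P^2 by repeated multiplication:
P^1 =
  0: [1/3, 1/12, 1/12, 1/2]
  1: [1/12, 1/6, 1/4, 1/2]
  2: [1/4, 1/4, 1/6, 1/3]
  3: [1/4, 1/6, 1/6, 5/12]
P^2 =
  0: [19/72, 7/48, 7/48, 4/9]
  1: [11/48, 13/72, 25/144, 5/12]
  2: [11/48, 23/144, 1/6, 4/9]
  3: [35/144, 23/144, 23/144, 7/16]

(P^2)[0 -> 0] = 19/72

Answer: 19/72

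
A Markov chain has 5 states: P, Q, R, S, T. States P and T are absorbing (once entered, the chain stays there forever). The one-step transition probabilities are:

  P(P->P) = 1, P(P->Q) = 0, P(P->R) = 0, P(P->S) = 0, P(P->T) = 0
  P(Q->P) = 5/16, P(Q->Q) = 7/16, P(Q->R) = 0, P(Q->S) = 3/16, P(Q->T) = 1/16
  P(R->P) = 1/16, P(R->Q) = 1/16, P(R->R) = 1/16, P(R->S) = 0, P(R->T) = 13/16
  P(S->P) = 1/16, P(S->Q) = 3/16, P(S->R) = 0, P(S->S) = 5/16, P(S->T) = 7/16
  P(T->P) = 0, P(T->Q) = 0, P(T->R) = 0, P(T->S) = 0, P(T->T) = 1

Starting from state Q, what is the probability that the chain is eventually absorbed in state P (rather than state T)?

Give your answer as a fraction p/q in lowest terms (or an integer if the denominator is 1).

Let a_i = P(absorbed in P | start in state i).
Boundary conditions: a_P = 1, a_T = 0.
For each transient state i, a_i = sum_j P(i->j) * a_j:
  a_Q = 5/16*a_P + 7/16*a_Q + 0*a_R + 3/16*a_S + 1/16*a_T
  a_R = 1/16*a_P + 1/16*a_Q + 1/16*a_R + 0*a_S + 13/16*a_T
  a_S = 1/16*a_P + 3/16*a_Q + 0*a_R + 5/16*a_S + 7/16*a_T

Substituting a_P = 1 and a_T = 0, rearrange to (I - Q) a = r where r[i] = P(i -> P):
  [9/16, 0, -3/16] . (a_Q, a_R, a_S) = 5/16
  [-1/16, 15/16, 0] . (a_Q, a_R, a_S) = 1/16
  [-3/16, 0, 11/16] . (a_Q, a_R, a_S) = 1/16

Solving yields:
  a_Q = 29/45
  a_R = 74/675
  a_S = 4/15

Starting state is Q, so the absorption probability is a_Q = 29/45.

Answer: 29/45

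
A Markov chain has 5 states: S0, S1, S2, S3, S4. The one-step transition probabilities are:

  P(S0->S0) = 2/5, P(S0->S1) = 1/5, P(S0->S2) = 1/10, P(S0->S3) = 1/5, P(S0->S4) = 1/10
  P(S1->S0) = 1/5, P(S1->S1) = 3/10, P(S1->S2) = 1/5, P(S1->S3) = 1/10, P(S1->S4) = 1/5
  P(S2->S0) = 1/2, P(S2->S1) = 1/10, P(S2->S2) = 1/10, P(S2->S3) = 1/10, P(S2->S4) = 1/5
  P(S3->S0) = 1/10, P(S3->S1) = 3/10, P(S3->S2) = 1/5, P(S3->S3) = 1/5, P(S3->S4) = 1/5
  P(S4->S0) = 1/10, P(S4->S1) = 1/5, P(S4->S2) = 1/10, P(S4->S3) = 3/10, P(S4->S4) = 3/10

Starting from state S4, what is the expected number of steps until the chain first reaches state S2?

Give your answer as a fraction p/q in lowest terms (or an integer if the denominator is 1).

Let h_i = expected steps to first reach S2 from state i.
Boundary: h_S2 = 0.
First-step equations for the other states:
  h_S0 = 1 + 2/5*h_S0 + 1/5*h_S1 + 1/10*h_S2 + 1/5*h_S3 + 1/10*h_S4
  h_S1 = 1 + 1/5*h_S0 + 3/10*h_S1 + 1/5*h_S2 + 1/10*h_S3 + 1/5*h_S4
  h_S3 = 1 + 1/10*h_S0 + 3/10*h_S1 + 1/5*h_S2 + 1/5*h_S3 + 1/5*h_S4
  h_S4 = 1 + 1/10*h_S0 + 1/5*h_S1 + 1/10*h_S2 + 3/10*h_S3 + 3/10*h_S4

Substituting h_S2 = 0 and rearranging gives the linear system (I - Q) h = 1:
  [3/5, -1/5, -1/5, -1/10] . (h_S0, h_S1, h_S3, h_S4) = 1
  [-1/5, 7/10, -1/10, -1/5] . (h_S0, h_S1, h_S3, h_S4) = 1
  [-1/10, -3/10, 4/5, -1/5] . (h_S0, h_S1, h_S3, h_S4) = 1
  [-1/10, -1/5, -3/10, 7/10] . (h_S0, h_S1, h_S3, h_S4) = 1

Solving yields:
  h_S0 = 1795/258
  h_S1 = 1615/258
  h_S3 = 1595/258
  h_S4 = 295/43

Starting state is S4, so the expected hitting time is h_S4 = 295/43.

Answer: 295/43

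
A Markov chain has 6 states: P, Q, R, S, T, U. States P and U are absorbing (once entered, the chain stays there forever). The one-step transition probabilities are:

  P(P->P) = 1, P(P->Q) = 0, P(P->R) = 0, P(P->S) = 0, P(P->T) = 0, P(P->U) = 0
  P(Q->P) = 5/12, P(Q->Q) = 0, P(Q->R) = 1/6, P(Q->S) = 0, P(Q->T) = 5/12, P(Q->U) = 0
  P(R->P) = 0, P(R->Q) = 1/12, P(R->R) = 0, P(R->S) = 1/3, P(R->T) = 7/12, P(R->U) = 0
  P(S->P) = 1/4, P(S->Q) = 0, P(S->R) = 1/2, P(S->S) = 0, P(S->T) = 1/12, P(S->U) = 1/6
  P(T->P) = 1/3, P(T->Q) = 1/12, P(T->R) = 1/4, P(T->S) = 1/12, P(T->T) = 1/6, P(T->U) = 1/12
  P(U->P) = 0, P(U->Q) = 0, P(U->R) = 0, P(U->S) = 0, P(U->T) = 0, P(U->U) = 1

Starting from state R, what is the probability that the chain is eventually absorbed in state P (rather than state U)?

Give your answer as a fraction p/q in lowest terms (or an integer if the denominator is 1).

Let a_i = P(absorbed in P | start in state i).
Boundary conditions: a_P = 1, a_U = 0.
For each transient state i, a_i = sum_j P(i->j) * a_j:
  a_Q = 5/12*a_P + 0*a_Q + 1/6*a_R + 0*a_S + 5/12*a_T + 0*a_U
  a_R = 0*a_P + 1/12*a_Q + 0*a_R + 1/3*a_S + 7/12*a_T + 0*a_U
  a_S = 1/4*a_P + 0*a_Q + 1/2*a_R + 0*a_S + 1/12*a_T + 1/6*a_U
  a_T = 1/3*a_P + 1/12*a_Q + 1/4*a_R + 1/12*a_S + 1/6*a_T + 1/12*a_U

Substituting a_P = 1 and a_U = 0, rearrange to (I - Q) a = r where r[i] = P(i -> P):
  [1, -1/6, 0, -5/12] . (a_Q, a_R, a_S, a_T) = 5/12
  [-1/12, 1, -1/3, -7/12] . (a_Q, a_R, a_S, a_T) = 0
  [0, -1/2, 1, -1/12] . (a_Q, a_R, a_S, a_T) = 1/4
  [-1/12, -1/4, -1/12, 5/6] . (a_Q, a_R, a_S, a_T) = 1/3

Solving yields:
  a_Q = 2039/2340
  a_R = 397/520
  a_S = 251/360
  a_T = 613/780

Starting state is R, so the absorption probability is a_R = 397/520.

Answer: 397/520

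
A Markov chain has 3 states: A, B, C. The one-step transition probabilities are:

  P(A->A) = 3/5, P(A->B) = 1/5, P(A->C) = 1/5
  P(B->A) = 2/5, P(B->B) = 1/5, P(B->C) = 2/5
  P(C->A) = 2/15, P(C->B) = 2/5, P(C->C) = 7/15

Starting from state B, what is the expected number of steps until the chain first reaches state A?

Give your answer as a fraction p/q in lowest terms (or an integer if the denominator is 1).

Answer: 7/2

Derivation:
Let h_i = expected steps to first reach A from state i.
Boundary: h_A = 0.
First-step equations for the other states:
  h_B = 1 + 2/5*h_A + 1/5*h_B + 2/5*h_C
  h_C = 1 + 2/15*h_A + 2/5*h_B + 7/15*h_C

Substituting h_A = 0 and rearranging gives the linear system (I - Q) h = 1:
  [4/5, -2/5] . (h_B, h_C) = 1
  [-2/5, 8/15] . (h_B, h_C) = 1

Solving yields:
  h_B = 7/2
  h_C = 9/2

Starting state is B, so the expected hitting time is h_B = 7/2.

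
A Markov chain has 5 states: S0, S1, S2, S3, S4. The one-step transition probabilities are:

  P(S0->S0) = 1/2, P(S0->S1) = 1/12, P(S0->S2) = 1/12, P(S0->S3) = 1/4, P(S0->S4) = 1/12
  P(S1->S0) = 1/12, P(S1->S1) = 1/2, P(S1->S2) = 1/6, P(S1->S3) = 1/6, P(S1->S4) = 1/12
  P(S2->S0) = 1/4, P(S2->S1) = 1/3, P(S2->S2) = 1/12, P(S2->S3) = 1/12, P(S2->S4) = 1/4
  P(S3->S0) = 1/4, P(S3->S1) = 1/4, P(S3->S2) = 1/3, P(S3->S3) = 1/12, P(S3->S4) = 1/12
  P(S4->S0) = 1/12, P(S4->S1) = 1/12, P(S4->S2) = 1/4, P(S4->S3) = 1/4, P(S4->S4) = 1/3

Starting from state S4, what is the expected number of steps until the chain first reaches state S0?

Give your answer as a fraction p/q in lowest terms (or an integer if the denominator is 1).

Answer: 1164/169

Derivation:
Let h_i = expected steps to first reach S0 from state i.
Boundary: h_S0 = 0.
First-step equations for the other states:
  h_S1 = 1 + 1/12*h_S0 + 1/2*h_S1 + 1/6*h_S2 + 1/6*h_S3 + 1/12*h_S4
  h_S2 = 1 + 1/4*h_S0 + 1/3*h_S1 + 1/12*h_S2 + 1/12*h_S3 + 1/4*h_S4
  h_S3 = 1 + 1/4*h_S0 + 1/4*h_S1 + 1/3*h_S2 + 1/12*h_S3 + 1/12*h_S4
  h_S4 = 1 + 1/12*h_S0 + 1/12*h_S1 + 1/4*h_S2 + 1/4*h_S3 + 1/3*h_S4

Substituting h_S0 = 0 and rearranging gives the linear system (I - Q) h = 1:
  [1/2, -1/6, -1/6, -1/12] . (h_S1, h_S2, h_S3, h_S4) = 1
  [-1/3, 11/12, -1/12, -1/4] . (h_S1, h_S2, h_S3, h_S4) = 1
  [-1/4, -1/3, 11/12, -1/12] . (h_S1, h_S2, h_S3, h_S4) = 1
  [-1/12, -1/4, -1/4, 2/3] . (h_S1, h_S2, h_S3, h_S4) = 1

Solving yields:
  h_S1 = 6036/845
  h_S2 = 5156/845
  h_S3 = 4972/845
  h_S4 = 1164/169

Starting state is S4, so the expected hitting time is h_S4 = 1164/169.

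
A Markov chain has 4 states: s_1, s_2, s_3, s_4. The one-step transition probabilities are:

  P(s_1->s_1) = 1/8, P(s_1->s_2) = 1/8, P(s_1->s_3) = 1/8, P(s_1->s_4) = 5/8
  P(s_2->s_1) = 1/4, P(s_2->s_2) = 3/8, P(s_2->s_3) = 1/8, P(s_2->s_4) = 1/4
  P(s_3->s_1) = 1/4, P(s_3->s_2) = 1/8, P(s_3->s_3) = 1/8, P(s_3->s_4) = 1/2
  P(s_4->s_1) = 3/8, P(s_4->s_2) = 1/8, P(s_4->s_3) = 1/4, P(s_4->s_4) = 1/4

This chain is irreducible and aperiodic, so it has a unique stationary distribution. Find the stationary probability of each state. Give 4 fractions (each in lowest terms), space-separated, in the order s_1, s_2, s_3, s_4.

The stationary distribution satisfies pi = pi * P, i.e.:
  pi_s_1 = 1/8*pi_s_1 + 1/4*pi_s_2 + 1/4*pi_s_3 + 3/8*pi_s_4
  pi_s_2 = 1/8*pi_s_1 + 3/8*pi_s_2 + 1/8*pi_s_3 + 1/8*pi_s_4
  pi_s_3 = 1/8*pi_s_1 + 1/8*pi_s_2 + 1/8*pi_s_3 + 1/4*pi_s_4
  pi_s_4 = 5/8*pi_s_1 + 1/4*pi_s_2 + 1/2*pi_s_3 + 1/4*pi_s_4
with normalization: pi_s_1 + pi_s_2 + pi_s_3 + pi_s_4 = 1.

Using the first 3 balance equations plus normalization, the linear system A*pi = b is:
  [-7/8, 1/4, 1/4, 3/8] . pi = 0
  [1/8, -5/8, 1/8, 1/8] . pi = 0
  [1/8, 1/8, -7/8, 1/4] . pi = 0
  [1, 1, 1, 1] . pi = 1

Solving yields:
  pi_s_1 = 71/267
  pi_s_2 = 1/6
  pi_s_3 = 31/178
  pi_s_4 = 35/89

Verification (pi * P):
  71/267*1/8 + 1/6*1/4 + 31/178*1/4 + 35/89*3/8 = 71/267 = pi_s_1  (ok)
  71/267*1/8 + 1/6*3/8 + 31/178*1/8 + 35/89*1/8 = 1/6 = pi_s_2  (ok)
  71/267*1/8 + 1/6*1/8 + 31/178*1/8 + 35/89*1/4 = 31/178 = pi_s_3  (ok)
  71/267*5/8 + 1/6*1/4 + 31/178*1/2 + 35/89*1/4 = 35/89 = pi_s_4  (ok)

Answer: 71/267 1/6 31/178 35/89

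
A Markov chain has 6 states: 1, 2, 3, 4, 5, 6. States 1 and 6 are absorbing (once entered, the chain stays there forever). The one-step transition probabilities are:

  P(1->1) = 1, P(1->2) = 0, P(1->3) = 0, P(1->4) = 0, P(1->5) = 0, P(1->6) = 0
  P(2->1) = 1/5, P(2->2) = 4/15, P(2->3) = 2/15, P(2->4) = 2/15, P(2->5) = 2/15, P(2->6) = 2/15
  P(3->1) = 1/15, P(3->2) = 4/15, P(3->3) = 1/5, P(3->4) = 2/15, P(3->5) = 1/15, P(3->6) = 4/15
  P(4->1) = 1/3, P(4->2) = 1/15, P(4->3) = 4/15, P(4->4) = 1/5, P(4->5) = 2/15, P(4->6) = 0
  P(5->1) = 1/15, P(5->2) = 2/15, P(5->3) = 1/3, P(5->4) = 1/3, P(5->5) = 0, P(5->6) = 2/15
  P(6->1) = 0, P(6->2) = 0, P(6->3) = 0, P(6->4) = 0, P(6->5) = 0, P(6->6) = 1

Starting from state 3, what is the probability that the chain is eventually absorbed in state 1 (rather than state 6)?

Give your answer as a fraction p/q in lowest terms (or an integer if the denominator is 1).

Answer: 701/1618

Derivation:
Let a_i = P(absorbed in 1 | start in state i).
Boundary conditions: a_1 = 1, a_6 = 0.
For each transient state i, a_i = sum_j P(i->j) * a_j:
  a_2 = 1/5*a_1 + 4/15*a_2 + 2/15*a_3 + 2/15*a_4 + 2/15*a_5 + 2/15*a_6
  a_3 = 1/15*a_1 + 4/15*a_2 + 1/5*a_3 + 2/15*a_4 + 1/15*a_5 + 4/15*a_6
  a_4 = 1/3*a_1 + 1/15*a_2 + 4/15*a_3 + 1/5*a_4 + 2/15*a_5 + 0*a_6
  a_5 = 1/15*a_1 + 2/15*a_2 + 1/3*a_3 + 1/3*a_4 + 0*a_5 + 2/15*a_6

Substituting a_1 = 1 and a_6 = 0, rearrange to (I - Q) a = r where r[i] = P(i -> 1):
  [11/15, -2/15, -2/15, -2/15] . (a_2, a_3, a_4, a_5) = 1/5
  [-4/15, 4/5, -2/15, -1/15] . (a_2, a_3, a_4, a_5) = 1/15
  [-1/15, -4/15, 4/5, -2/15] . (a_2, a_3, a_4, a_5) = 1/3
  [-2/15, -1/3, -1/3, 1] . (a_2, a_3, a_4, a_5) = 1/15

Solving yields:
  a_2 = 463/809
  a_3 = 701/1618
  a_4 = 1125/1618
  a_5 = 420/809

Starting state is 3, so the absorption probability is a_3 = 701/1618.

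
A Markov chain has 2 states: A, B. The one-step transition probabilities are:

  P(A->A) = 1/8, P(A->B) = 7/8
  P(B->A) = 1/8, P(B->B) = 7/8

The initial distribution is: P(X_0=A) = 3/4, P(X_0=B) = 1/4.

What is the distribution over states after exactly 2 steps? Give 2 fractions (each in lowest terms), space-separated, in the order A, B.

Propagating the distribution step by step (d_{t+1} = d_t * P):
d_0 = (A=3/4, B=1/4)
  d_1[A] = 3/4*1/8 + 1/4*1/8 = 1/8
  d_1[B] = 3/4*7/8 + 1/4*7/8 = 7/8
d_1 = (A=1/8, B=7/8)
  d_2[A] = 1/8*1/8 + 7/8*1/8 = 1/8
  d_2[B] = 1/8*7/8 + 7/8*7/8 = 7/8
d_2 = (A=1/8, B=7/8)

Answer: 1/8 7/8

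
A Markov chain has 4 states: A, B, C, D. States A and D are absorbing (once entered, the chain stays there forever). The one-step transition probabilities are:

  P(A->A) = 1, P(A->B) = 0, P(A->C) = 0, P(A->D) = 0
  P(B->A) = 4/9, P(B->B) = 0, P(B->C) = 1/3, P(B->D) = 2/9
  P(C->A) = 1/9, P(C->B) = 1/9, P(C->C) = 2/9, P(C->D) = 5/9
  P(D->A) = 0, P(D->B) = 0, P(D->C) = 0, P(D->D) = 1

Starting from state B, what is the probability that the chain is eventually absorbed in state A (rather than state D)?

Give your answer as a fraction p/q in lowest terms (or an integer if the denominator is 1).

Answer: 31/60

Derivation:
Let a_i = P(absorbed in A | start in state i).
Boundary conditions: a_A = 1, a_D = 0.
For each transient state i, a_i = sum_j P(i->j) * a_j:
  a_B = 4/9*a_A + 0*a_B + 1/3*a_C + 2/9*a_D
  a_C = 1/9*a_A + 1/9*a_B + 2/9*a_C + 5/9*a_D

Substituting a_A = 1 and a_D = 0, rearrange to (I - Q) a = r where r[i] = P(i -> A):
  [1, -1/3] . (a_B, a_C) = 4/9
  [-1/9, 7/9] . (a_B, a_C) = 1/9

Solving yields:
  a_B = 31/60
  a_C = 13/60

Starting state is B, so the absorption probability is a_B = 31/60.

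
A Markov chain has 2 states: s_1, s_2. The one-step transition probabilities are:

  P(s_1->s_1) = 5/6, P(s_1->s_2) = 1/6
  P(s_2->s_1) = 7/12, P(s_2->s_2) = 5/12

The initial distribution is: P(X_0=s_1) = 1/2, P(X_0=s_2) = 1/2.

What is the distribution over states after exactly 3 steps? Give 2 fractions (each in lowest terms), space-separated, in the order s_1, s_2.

Propagating the distribution step by step (d_{t+1} = d_t * P):
d_0 = (s_1=1/2, s_2=1/2)
  d_1[s_1] = 1/2*5/6 + 1/2*7/12 = 17/24
  d_1[s_2] = 1/2*1/6 + 1/2*5/12 = 7/24
d_1 = (s_1=17/24, s_2=7/24)
  d_2[s_1] = 17/24*5/6 + 7/24*7/12 = 73/96
  d_2[s_2] = 17/24*1/6 + 7/24*5/12 = 23/96
d_2 = (s_1=73/96, s_2=23/96)
  d_3[s_1] = 73/96*5/6 + 23/96*7/12 = 99/128
  d_3[s_2] = 73/96*1/6 + 23/96*5/12 = 29/128
d_3 = (s_1=99/128, s_2=29/128)

Answer: 99/128 29/128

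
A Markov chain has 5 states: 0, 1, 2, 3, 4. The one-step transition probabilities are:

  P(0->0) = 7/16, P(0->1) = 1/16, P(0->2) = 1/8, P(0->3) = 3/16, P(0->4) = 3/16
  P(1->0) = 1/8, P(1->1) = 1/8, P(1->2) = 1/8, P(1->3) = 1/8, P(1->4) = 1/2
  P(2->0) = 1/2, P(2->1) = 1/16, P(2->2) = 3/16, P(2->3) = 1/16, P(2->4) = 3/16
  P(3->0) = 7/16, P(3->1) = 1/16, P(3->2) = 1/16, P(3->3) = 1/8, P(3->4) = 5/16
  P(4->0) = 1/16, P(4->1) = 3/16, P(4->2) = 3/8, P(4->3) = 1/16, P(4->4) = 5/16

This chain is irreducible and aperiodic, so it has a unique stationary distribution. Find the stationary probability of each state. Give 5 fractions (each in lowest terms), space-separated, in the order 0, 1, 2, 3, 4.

Answer: 47/148 53/518 51/259 30/259 277/1036

Derivation:
The stationary distribution satisfies pi = pi * P, i.e.:
  pi_0 = 7/16*pi_0 + 1/8*pi_1 + 1/2*pi_2 + 7/16*pi_3 + 1/16*pi_4
  pi_1 = 1/16*pi_0 + 1/8*pi_1 + 1/16*pi_2 + 1/16*pi_3 + 3/16*pi_4
  pi_2 = 1/8*pi_0 + 1/8*pi_1 + 3/16*pi_2 + 1/16*pi_3 + 3/8*pi_4
  pi_3 = 3/16*pi_0 + 1/8*pi_1 + 1/16*pi_2 + 1/8*pi_3 + 1/16*pi_4
  pi_4 = 3/16*pi_0 + 1/2*pi_1 + 3/16*pi_2 + 5/16*pi_3 + 5/16*pi_4
with normalization: pi_0 + pi_1 + pi_2 + pi_3 + pi_4 = 1.

Using the first 4 balance equations plus normalization, the linear system A*pi = b is:
  [-9/16, 1/8, 1/2, 7/16, 1/16] . pi = 0
  [1/16, -7/8, 1/16, 1/16, 3/16] . pi = 0
  [1/8, 1/8, -13/16, 1/16, 3/8] . pi = 0
  [3/16, 1/8, 1/16, -7/8, 1/16] . pi = 0
  [1, 1, 1, 1, 1] . pi = 1

Solving yields:
  pi_0 = 47/148
  pi_1 = 53/518
  pi_2 = 51/259
  pi_3 = 30/259
  pi_4 = 277/1036

Verification (pi * P):
  47/148*7/16 + 53/518*1/8 + 51/259*1/2 + 30/259*7/16 + 277/1036*1/16 = 47/148 = pi_0  (ok)
  47/148*1/16 + 53/518*1/8 + 51/259*1/16 + 30/259*1/16 + 277/1036*3/16 = 53/518 = pi_1  (ok)
  47/148*1/8 + 53/518*1/8 + 51/259*3/16 + 30/259*1/16 + 277/1036*3/8 = 51/259 = pi_2  (ok)
  47/148*3/16 + 53/518*1/8 + 51/259*1/16 + 30/259*1/8 + 277/1036*1/16 = 30/259 = pi_3  (ok)
  47/148*3/16 + 53/518*1/2 + 51/259*3/16 + 30/259*5/16 + 277/1036*5/16 = 277/1036 = pi_4  (ok)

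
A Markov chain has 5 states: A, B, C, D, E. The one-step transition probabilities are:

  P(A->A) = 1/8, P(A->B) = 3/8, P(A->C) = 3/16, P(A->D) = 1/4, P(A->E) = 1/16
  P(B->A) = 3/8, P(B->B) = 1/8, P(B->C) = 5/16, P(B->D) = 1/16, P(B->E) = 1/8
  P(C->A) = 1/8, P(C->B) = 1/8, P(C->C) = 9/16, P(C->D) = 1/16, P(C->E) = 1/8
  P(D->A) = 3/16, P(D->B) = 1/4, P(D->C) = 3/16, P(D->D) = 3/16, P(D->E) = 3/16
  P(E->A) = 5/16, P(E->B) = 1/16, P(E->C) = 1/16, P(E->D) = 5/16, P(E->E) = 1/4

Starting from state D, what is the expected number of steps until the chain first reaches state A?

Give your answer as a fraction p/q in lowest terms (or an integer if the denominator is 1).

Answer: 10768/2371

Derivation:
Let h_i = expected steps to first reach A from state i.
Boundary: h_A = 0.
First-step equations for the other states:
  h_B = 1 + 3/8*h_A + 1/8*h_B + 5/16*h_C + 1/16*h_D + 1/8*h_E
  h_C = 1 + 1/8*h_A + 1/8*h_B + 9/16*h_C + 1/16*h_D + 1/8*h_E
  h_D = 1 + 3/16*h_A + 1/4*h_B + 3/16*h_C + 3/16*h_D + 3/16*h_E
  h_E = 1 + 5/16*h_A + 1/16*h_B + 1/16*h_C + 5/16*h_D + 1/4*h_E

Substituting h_A = 0 and rearranging gives the linear system (I - Q) h = 1:
  [7/8, -5/16, -1/16, -1/8] . (h_B, h_C, h_D, h_E) = 1
  [-1/8, 7/16, -1/16, -1/8] . (h_B, h_C, h_D, h_E) = 1
  [-1/4, -3/16, 13/16, -3/16] . (h_B, h_C, h_D, h_E) = 1
  [-1/16, -1/16, -5/16, 3/4] . (h_B, h_C, h_D, h_E) = 1

Solving yields:
  h_B = 9216/2371
  h_C = 12288/2371
  h_D = 10768/2371
  h_E = 9440/2371

Starting state is D, so the expected hitting time is h_D = 10768/2371.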